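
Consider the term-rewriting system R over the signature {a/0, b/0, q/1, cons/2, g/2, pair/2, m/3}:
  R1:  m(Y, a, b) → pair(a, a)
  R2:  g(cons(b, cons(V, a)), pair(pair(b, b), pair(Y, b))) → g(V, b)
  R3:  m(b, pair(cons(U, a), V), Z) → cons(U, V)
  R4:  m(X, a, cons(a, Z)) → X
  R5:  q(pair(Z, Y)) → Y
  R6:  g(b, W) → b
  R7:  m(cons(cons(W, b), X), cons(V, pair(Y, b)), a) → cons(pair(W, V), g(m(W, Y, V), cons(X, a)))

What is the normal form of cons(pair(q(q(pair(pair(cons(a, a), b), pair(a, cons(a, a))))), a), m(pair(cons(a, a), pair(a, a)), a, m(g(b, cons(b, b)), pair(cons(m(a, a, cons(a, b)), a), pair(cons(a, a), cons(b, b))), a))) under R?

cons(pair(cons(a, a), a), pair(cons(a, a), pair(a, a)))

1. cons(pair(q(q(pair(pair(cons(a, a), b), pair(a, cons(a, a))))), a), m(pair(cons(a, a), pair(a, a)), a, m(g(b, cons(b, b)), pair(cons(m(a, a, cons(a, b)), a), pair(cons(a, a), cons(b, b))), a)))  →  cons(pair(q(pair(a, cons(a, a))), a), m(pair(cons(a, a), pair(a, a)), a, m(g(b, cons(b, b)), pair(cons(m(a, a, cons(a, b)), a), pair(cons(a, a), cons(b, b))), a)))   [R5 at 1.1.1]
2. cons(pair(q(pair(a, cons(a, a))), a), m(pair(cons(a, a), pair(a, a)), a, m(g(b, cons(b, b)), pair(cons(m(a, a, cons(a, b)), a), pair(cons(a, a), cons(b, b))), a)))  →  cons(pair(cons(a, a), a), m(pair(cons(a, a), pair(a, a)), a, m(g(b, cons(b, b)), pair(cons(m(a, a, cons(a, b)), a), pair(cons(a, a), cons(b, b))), a)))   [R5 at 1.1]
3. cons(pair(cons(a, a), a), m(pair(cons(a, a), pair(a, a)), a, m(g(b, cons(b, b)), pair(cons(m(a, a, cons(a, b)), a), pair(cons(a, a), cons(b, b))), a)))  →  cons(pair(cons(a, a), a), m(pair(cons(a, a), pair(a, a)), a, m(b, pair(cons(m(a, a, cons(a, b)), a), pair(cons(a, a), cons(b, b))), a)))   [R6 at 2.3.1]
4. cons(pair(cons(a, a), a), m(pair(cons(a, a), pair(a, a)), a, m(b, pair(cons(m(a, a, cons(a, b)), a), pair(cons(a, a), cons(b, b))), a)))  →  cons(pair(cons(a, a), a), m(pair(cons(a, a), pair(a, a)), a, cons(m(a, a, cons(a, b)), pair(cons(a, a), cons(b, b)))))   [R3 at 2.3]
5. cons(pair(cons(a, a), a), m(pair(cons(a, a), pair(a, a)), a, cons(m(a, a, cons(a, b)), pair(cons(a, a), cons(b, b)))))  →  cons(pair(cons(a, a), a), m(pair(cons(a, a), pair(a, a)), a, cons(a, pair(cons(a, a), cons(b, b)))))   [R4 at 2.3.1]
6. cons(pair(cons(a, a), a), m(pair(cons(a, a), pair(a, a)), a, cons(a, pair(cons(a, a), cons(b, b)))))  →  cons(pair(cons(a, a), a), pair(cons(a, a), pair(a, a)))   [R4 at 2]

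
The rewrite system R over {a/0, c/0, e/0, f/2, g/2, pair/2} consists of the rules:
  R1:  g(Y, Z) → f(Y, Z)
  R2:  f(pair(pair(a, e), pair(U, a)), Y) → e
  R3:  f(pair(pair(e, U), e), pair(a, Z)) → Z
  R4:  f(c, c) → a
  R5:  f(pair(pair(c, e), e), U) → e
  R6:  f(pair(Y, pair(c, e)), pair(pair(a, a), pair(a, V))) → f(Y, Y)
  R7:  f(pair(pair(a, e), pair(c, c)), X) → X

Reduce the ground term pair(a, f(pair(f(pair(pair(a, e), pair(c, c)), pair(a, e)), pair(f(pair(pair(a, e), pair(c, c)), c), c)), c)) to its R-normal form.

1. pair(a, f(pair(f(pair(pair(a, e), pair(c, c)), pair(a, e)), pair(f(pair(pair(a, e), pair(c, c)), c), c)), c))  →  pair(a, f(pair(pair(a, e), pair(f(pair(pair(a, e), pair(c, c)), c), c)), c))   [R7 at 2.1.1]
2. pair(a, f(pair(pair(a, e), pair(f(pair(pair(a, e), pair(c, c)), c), c)), c))  →  pair(a, f(pair(pair(a, e), pair(c, c)), c))   [R7 at 2.1.2.1]
3. pair(a, f(pair(pair(a, e), pair(c, c)), c))  →  pair(a, c)   [R7 at 2]

pair(a, c)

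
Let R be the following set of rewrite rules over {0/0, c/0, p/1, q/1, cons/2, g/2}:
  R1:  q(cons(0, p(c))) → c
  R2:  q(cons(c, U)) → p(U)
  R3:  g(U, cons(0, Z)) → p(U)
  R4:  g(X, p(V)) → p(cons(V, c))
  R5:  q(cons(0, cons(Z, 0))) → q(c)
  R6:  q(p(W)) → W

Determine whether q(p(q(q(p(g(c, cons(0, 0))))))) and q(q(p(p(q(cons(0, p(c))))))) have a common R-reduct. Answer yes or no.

yes — NF(t₁) = c, NF(t₂) = c

Reduce t₁ = q(p(q(q(p(g(c, cons(0, 0))))))):
1. q(p(q(q(p(g(c, cons(0, 0)))))))  →  q(q(p(g(c, cons(0, 0)))))   [R6 at ε]
2. q(q(p(g(c, cons(0, 0)))))  →  q(g(c, cons(0, 0)))   [R6 at 1]
3. q(g(c, cons(0, 0)))  →  q(p(c))   [R3 at 1]
4. q(p(c))  →  c   [R6 at ε]

Reduce t₂ = q(q(p(p(q(cons(0, p(c))))))):
1. q(q(p(p(q(cons(0, p(c)))))))  →  q(p(q(cons(0, p(c)))))   [R6 at 1]
2. q(p(q(cons(0, p(c)))))  →  q(cons(0, p(c)))   [R6 at ε]
3. q(cons(0, p(c)))  →  c   [R1 at ε]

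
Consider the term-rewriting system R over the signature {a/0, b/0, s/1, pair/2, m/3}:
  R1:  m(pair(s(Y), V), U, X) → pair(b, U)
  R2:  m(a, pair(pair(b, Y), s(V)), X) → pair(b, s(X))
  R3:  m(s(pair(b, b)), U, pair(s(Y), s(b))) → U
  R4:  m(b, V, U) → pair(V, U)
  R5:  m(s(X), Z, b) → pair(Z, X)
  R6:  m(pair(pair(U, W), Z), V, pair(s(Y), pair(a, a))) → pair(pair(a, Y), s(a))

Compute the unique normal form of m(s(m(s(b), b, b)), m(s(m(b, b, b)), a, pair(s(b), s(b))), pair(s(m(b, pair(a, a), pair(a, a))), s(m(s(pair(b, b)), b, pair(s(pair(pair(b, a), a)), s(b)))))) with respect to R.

1. m(s(m(s(b), b, b)), m(s(m(b, b, b)), a, pair(s(b), s(b))), pair(s(m(b, pair(a, a), pair(a, a))), s(m(s(pair(b, b)), b, pair(s(pair(pair(b, a), a)), s(b))))))  →  m(s(pair(b, b)), m(s(m(b, b, b)), a, pair(s(b), s(b))), pair(s(m(b, pair(a, a), pair(a, a))), s(m(s(pair(b, b)), b, pair(s(pair(pair(b, a), a)), s(b))))))   [R5 at 1.1]
2. m(s(pair(b, b)), m(s(m(b, b, b)), a, pair(s(b), s(b))), pair(s(m(b, pair(a, a), pair(a, a))), s(m(s(pair(b, b)), b, pair(s(pair(pair(b, a), a)), s(b))))))  →  m(s(pair(b, b)), m(s(pair(b, b)), a, pair(s(b), s(b))), pair(s(m(b, pair(a, a), pair(a, a))), s(m(s(pair(b, b)), b, pair(s(pair(pair(b, a), a)), s(b))))))   [R4 at 2.1.1]
3. m(s(pair(b, b)), m(s(pair(b, b)), a, pair(s(b), s(b))), pair(s(m(b, pair(a, a), pair(a, a))), s(m(s(pair(b, b)), b, pair(s(pair(pair(b, a), a)), s(b))))))  →  m(s(pair(b, b)), a, pair(s(m(b, pair(a, a), pair(a, a))), s(m(s(pair(b, b)), b, pair(s(pair(pair(b, a), a)), s(b))))))   [R3 at 2]
4. m(s(pair(b, b)), a, pair(s(m(b, pair(a, a), pair(a, a))), s(m(s(pair(b, b)), b, pair(s(pair(pair(b, a), a)), s(b))))))  →  m(s(pair(b, b)), a, pair(s(pair(pair(a, a), pair(a, a))), s(m(s(pair(b, b)), b, pair(s(pair(pair(b, a), a)), s(b))))))   [R4 at 3.1.1]
5. m(s(pair(b, b)), a, pair(s(pair(pair(a, a), pair(a, a))), s(m(s(pair(b, b)), b, pair(s(pair(pair(b, a), a)), s(b))))))  →  m(s(pair(b, b)), a, pair(s(pair(pair(a, a), pair(a, a))), s(b)))   [R3 at 3.2.1]
6. m(s(pair(b, b)), a, pair(s(pair(pair(a, a), pair(a, a))), s(b)))  →  a   [R3 at ε]

a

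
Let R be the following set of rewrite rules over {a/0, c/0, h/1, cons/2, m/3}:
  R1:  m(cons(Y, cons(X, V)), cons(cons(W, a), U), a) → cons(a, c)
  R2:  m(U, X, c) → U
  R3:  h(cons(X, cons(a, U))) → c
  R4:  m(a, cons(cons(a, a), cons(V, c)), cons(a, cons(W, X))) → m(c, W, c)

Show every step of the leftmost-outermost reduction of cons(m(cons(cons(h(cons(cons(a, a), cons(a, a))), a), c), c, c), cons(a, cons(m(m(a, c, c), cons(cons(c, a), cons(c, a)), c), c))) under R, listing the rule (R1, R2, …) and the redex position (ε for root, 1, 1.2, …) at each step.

cons(cons(cons(c, a), c), cons(a, cons(a, c)))

1. cons(m(cons(cons(h(cons(cons(a, a), cons(a, a))), a), c), c, c), cons(a, cons(m(m(a, c, c), cons(cons(c, a), cons(c, a)), c), c)))  →  cons(cons(cons(h(cons(cons(a, a), cons(a, a))), a), c), cons(a, cons(m(m(a, c, c), cons(cons(c, a), cons(c, a)), c), c)))   [R2 at 1]
2. cons(cons(cons(h(cons(cons(a, a), cons(a, a))), a), c), cons(a, cons(m(m(a, c, c), cons(cons(c, a), cons(c, a)), c), c)))  →  cons(cons(cons(c, a), c), cons(a, cons(m(m(a, c, c), cons(cons(c, a), cons(c, a)), c), c)))   [R3 at 1.1.1]
3. cons(cons(cons(c, a), c), cons(a, cons(m(m(a, c, c), cons(cons(c, a), cons(c, a)), c), c)))  →  cons(cons(cons(c, a), c), cons(a, cons(m(a, c, c), c)))   [R2 at 2.2.1]
4. cons(cons(cons(c, a), c), cons(a, cons(m(a, c, c), c)))  →  cons(cons(cons(c, a), c), cons(a, cons(a, c)))   [R2 at 2.2.1]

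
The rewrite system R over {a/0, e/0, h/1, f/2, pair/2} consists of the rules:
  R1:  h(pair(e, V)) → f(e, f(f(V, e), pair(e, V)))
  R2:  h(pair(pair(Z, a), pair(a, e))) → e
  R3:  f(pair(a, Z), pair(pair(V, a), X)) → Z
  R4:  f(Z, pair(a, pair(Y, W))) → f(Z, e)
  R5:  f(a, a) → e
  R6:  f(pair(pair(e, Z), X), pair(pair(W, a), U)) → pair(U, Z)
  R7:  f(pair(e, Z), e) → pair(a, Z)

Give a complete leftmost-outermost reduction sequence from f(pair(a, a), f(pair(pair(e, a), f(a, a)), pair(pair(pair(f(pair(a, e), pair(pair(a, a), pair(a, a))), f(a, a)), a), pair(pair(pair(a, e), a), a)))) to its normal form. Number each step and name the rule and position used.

a

1. f(pair(a, a), f(pair(pair(e, a), f(a, a)), pair(pair(pair(f(pair(a, e), pair(pair(a, a), pair(a, a))), f(a, a)), a), pair(pair(pair(a, e), a), a))))  →  f(pair(a, a), pair(pair(pair(pair(a, e), a), a), a))   [R6 at 2]
2. f(pair(a, a), pair(pair(pair(pair(a, e), a), a), a))  →  a   [R3 at ε]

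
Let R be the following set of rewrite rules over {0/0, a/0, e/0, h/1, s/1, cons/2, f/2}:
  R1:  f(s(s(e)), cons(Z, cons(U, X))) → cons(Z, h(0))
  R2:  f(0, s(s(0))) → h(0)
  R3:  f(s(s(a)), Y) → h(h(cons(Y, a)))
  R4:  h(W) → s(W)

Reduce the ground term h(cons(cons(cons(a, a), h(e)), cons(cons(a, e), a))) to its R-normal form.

s(cons(cons(cons(a, a), s(e)), cons(cons(a, e), a)))

1. h(cons(cons(cons(a, a), h(e)), cons(cons(a, e), a)))  →  s(cons(cons(cons(a, a), h(e)), cons(cons(a, e), a)))   [R4 at ε]
2. s(cons(cons(cons(a, a), h(e)), cons(cons(a, e), a)))  →  s(cons(cons(cons(a, a), s(e)), cons(cons(a, e), a)))   [R4 at 1.1.2]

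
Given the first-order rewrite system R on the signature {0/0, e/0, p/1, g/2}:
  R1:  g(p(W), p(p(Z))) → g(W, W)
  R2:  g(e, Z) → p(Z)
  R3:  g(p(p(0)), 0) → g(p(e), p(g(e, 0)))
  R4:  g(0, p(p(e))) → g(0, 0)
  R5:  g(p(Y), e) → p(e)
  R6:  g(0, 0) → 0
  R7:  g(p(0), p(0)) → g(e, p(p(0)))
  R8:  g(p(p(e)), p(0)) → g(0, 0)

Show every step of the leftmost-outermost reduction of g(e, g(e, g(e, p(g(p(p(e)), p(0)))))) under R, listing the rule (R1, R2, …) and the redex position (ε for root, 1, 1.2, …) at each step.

1. g(e, g(e, g(e, p(g(p(p(e)), p(0))))))  →  p(g(e, g(e, p(g(p(p(e)), p(0))))))   [R2 at ε]
2. p(g(e, g(e, p(g(p(p(e)), p(0))))))  →  p(p(g(e, p(g(p(p(e)), p(0))))))   [R2 at 1]
3. p(p(g(e, p(g(p(p(e)), p(0))))))  →  p(p(p(p(g(p(p(e)), p(0))))))   [R2 at 1.1]
4. p(p(p(p(g(p(p(e)), p(0))))))  →  p(p(p(p(g(0, 0)))))   [R8 at 1.1.1.1]
5. p(p(p(p(g(0, 0)))))  →  p(p(p(p(0))))   [R6 at 1.1.1.1]

p(p(p(p(0))))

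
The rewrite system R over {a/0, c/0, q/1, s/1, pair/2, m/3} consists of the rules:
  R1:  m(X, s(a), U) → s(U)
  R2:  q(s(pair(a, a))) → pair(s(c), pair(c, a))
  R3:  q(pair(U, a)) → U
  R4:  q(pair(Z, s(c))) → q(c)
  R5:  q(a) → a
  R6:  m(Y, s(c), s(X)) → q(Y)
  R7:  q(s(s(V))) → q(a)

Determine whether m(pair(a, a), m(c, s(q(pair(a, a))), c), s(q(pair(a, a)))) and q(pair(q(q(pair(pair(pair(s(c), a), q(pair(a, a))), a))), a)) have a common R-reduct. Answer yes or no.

Reduce t₁ = m(pair(a, a), m(c, s(q(pair(a, a))), c), s(q(pair(a, a)))):
1. m(pair(a, a), m(c, s(q(pair(a, a))), c), s(q(pair(a, a))))  →  m(pair(a, a), m(c, s(a), c), s(q(pair(a, a))))   [R3 at 2.2.1]
2. m(pair(a, a), m(c, s(a), c), s(q(pair(a, a))))  →  m(pair(a, a), s(c), s(q(pair(a, a))))   [R1 at 2]
3. m(pair(a, a), s(c), s(q(pair(a, a))))  →  q(pair(a, a))   [R6 at ε]
4. q(pair(a, a))  →  a   [R3 at ε]

Reduce t₂ = q(pair(q(q(pair(pair(pair(s(c), a), q(pair(a, a))), a))), a)):
1. q(pair(q(q(pair(pair(pair(s(c), a), q(pair(a, a))), a))), a))  →  q(q(pair(pair(pair(s(c), a), q(pair(a, a))), a)))   [R3 at ε]
2. q(q(pair(pair(pair(s(c), a), q(pair(a, a))), a)))  →  q(pair(pair(s(c), a), q(pair(a, a))))   [R3 at 1]
3. q(pair(pair(s(c), a), q(pair(a, a))))  →  q(pair(pair(s(c), a), a))   [R3 at 1.2]
4. q(pair(pair(s(c), a), a))  →  pair(s(c), a)   [R3 at ε]

no — NF(t₁) = a, NF(t₂) = pair(s(c), a)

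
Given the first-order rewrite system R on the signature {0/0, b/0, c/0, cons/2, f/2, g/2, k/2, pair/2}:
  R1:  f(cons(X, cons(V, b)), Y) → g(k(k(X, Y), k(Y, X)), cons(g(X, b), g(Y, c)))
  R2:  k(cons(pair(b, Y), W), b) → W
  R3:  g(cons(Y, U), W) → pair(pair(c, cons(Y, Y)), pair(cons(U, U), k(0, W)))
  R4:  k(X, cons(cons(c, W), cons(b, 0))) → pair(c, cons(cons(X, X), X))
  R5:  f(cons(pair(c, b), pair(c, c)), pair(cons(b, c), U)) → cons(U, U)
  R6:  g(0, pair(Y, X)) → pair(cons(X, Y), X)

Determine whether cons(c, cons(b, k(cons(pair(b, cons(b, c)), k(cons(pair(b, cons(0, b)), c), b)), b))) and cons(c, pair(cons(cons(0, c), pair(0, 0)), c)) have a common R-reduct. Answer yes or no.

no — NF(t₁) = cons(c, cons(b, c)), NF(t₂) = cons(c, pair(cons(cons(0, c), pair(0, 0)), c))

Reduce t₁ = cons(c, cons(b, k(cons(pair(b, cons(b, c)), k(cons(pair(b, cons(0, b)), c), b)), b))):
1. cons(c, cons(b, k(cons(pair(b, cons(b, c)), k(cons(pair(b, cons(0, b)), c), b)), b)))  →  cons(c, cons(b, k(cons(pair(b, cons(0, b)), c), b)))   [R2 at 2.2]
2. cons(c, cons(b, k(cons(pair(b, cons(0, b)), c), b)))  →  cons(c, cons(b, c))   [R2 at 2.2]

Reduce t₂ = cons(c, pair(cons(cons(0, c), pair(0, 0)), c)):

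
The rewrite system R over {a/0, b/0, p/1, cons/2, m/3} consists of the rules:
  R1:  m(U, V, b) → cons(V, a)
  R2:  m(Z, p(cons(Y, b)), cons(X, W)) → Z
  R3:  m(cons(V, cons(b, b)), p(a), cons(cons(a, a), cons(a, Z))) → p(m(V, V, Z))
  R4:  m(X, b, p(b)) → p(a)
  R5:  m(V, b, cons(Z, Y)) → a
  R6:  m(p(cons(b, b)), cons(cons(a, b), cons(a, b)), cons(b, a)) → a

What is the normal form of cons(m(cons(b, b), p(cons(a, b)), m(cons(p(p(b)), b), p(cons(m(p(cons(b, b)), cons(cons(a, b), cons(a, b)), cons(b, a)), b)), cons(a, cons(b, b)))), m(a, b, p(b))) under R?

cons(cons(b, b), p(a))

1. cons(m(cons(b, b), p(cons(a, b)), m(cons(p(p(b)), b), p(cons(m(p(cons(b, b)), cons(cons(a, b), cons(a, b)), cons(b, a)), b)), cons(a, cons(b, b)))), m(a, b, p(b)))  →  cons(m(cons(b, b), p(cons(a, b)), cons(p(p(b)), b)), m(a, b, p(b)))   [R2 at 1.3]
2. cons(m(cons(b, b), p(cons(a, b)), cons(p(p(b)), b)), m(a, b, p(b)))  →  cons(cons(b, b), m(a, b, p(b)))   [R2 at 1]
3. cons(cons(b, b), m(a, b, p(b)))  →  cons(cons(b, b), p(a))   [R4 at 2]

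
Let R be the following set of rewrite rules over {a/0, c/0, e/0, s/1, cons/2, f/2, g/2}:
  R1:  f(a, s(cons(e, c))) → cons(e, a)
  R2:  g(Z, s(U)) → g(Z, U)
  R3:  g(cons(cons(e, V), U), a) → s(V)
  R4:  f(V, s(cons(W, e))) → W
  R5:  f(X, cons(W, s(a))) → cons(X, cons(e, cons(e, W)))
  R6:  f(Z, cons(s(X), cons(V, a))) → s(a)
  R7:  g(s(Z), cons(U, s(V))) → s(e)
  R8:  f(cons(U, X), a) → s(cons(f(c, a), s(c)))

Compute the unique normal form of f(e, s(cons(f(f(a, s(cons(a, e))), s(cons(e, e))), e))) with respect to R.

1. f(e, s(cons(f(f(a, s(cons(a, e))), s(cons(e, e))), e)))  →  f(f(a, s(cons(a, e))), s(cons(e, e)))   [R4 at ε]
2. f(f(a, s(cons(a, e))), s(cons(e, e)))  →  e   [R4 at ε]

e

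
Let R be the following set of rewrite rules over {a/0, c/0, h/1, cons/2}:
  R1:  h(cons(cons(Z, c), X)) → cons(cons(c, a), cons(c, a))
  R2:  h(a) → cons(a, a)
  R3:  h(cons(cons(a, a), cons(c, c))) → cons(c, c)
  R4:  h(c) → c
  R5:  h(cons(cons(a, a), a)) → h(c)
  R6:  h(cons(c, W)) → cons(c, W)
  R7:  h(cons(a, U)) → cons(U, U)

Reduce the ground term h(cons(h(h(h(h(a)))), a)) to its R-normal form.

c

1. h(cons(h(h(h(h(a)))), a))  →  h(cons(h(h(h(cons(a, a)))), a))   [R2 at 1.1.1.1.1]
2. h(cons(h(h(h(cons(a, a)))), a))  →  h(cons(h(h(cons(a, a))), a))   [R7 at 1.1.1.1]
3. h(cons(h(h(cons(a, a))), a))  →  h(cons(h(cons(a, a)), a))   [R7 at 1.1.1]
4. h(cons(h(cons(a, a)), a))  →  h(cons(cons(a, a), a))   [R7 at 1.1]
5. h(cons(cons(a, a), a))  →  h(c)   [R5 at ε]
6. h(c)  →  c   [R4 at ε]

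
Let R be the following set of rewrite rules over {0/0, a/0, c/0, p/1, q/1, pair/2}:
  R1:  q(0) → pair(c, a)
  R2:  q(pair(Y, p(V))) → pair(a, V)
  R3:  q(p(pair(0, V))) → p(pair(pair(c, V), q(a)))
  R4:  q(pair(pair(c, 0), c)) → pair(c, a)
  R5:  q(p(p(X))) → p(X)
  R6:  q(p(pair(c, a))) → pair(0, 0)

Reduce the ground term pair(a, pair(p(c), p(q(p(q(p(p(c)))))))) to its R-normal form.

1. pair(a, pair(p(c), p(q(p(q(p(p(c))))))))  →  pair(a, pair(p(c), p(q(p(p(c))))))   [R5 at 2.2.1.1.1]
2. pair(a, pair(p(c), p(q(p(p(c))))))  →  pair(a, pair(p(c), p(p(c))))   [R5 at 2.2.1]

pair(a, pair(p(c), p(p(c))))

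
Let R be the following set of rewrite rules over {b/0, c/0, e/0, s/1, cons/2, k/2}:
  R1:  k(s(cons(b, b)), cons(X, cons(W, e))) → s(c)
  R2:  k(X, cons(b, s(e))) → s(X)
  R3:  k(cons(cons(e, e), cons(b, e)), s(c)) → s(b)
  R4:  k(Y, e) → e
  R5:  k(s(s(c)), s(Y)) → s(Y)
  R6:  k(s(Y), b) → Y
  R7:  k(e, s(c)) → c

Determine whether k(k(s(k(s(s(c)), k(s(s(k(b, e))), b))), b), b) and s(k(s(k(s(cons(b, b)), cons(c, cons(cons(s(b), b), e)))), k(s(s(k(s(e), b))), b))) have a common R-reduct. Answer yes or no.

no — NF(t₁) = e, NF(t₂) = s(s(e))

Reduce t₁ = k(k(s(k(s(s(c)), k(s(s(k(b, e))), b))), b), b):
1. k(k(s(k(s(s(c)), k(s(s(k(b, e))), b))), b), b)  →  k(k(s(s(c)), k(s(s(k(b, e))), b)), b)   [R6 at 1]
2. k(k(s(s(c)), k(s(s(k(b, e))), b)), b)  →  k(k(s(s(c)), s(k(b, e))), b)   [R6 at 1.2]
3. k(k(s(s(c)), s(k(b, e))), b)  →  k(s(k(b, e)), b)   [R5 at 1]
4. k(s(k(b, e)), b)  →  k(b, e)   [R6 at ε]
5. k(b, e)  →  e   [R4 at ε]

Reduce t₂ = s(k(s(k(s(cons(b, b)), cons(c, cons(cons(s(b), b), e)))), k(s(s(k(s(e), b))), b))):
1. s(k(s(k(s(cons(b, b)), cons(c, cons(cons(s(b), b), e)))), k(s(s(k(s(e), b))), b)))  →  s(k(s(s(c)), k(s(s(k(s(e), b))), b)))   [R1 at 1.1.1]
2. s(k(s(s(c)), k(s(s(k(s(e), b))), b)))  →  s(k(s(s(c)), s(k(s(e), b))))   [R6 at 1.2]
3. s(k(s(s(c)), s(k(s(e), b))))  →  s(s(k(s(e), b)))   [R5 at 1]
4. s(s(k(s(e), b)))  →  s(s(e))   [R6 at 1.1]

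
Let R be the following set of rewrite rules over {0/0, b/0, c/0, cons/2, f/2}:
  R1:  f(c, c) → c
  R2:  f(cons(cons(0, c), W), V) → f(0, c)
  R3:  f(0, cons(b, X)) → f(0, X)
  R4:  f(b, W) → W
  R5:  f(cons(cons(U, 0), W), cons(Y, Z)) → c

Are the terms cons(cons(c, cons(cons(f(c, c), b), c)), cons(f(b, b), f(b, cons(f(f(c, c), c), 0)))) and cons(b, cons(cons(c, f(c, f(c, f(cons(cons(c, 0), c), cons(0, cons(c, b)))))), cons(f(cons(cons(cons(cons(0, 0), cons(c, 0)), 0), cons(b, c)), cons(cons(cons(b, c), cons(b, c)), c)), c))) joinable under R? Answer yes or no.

no — NF(t₁) = cons(cons(c, cons(cons(c, b), c)), cons(b, cons(c, 0))), NF(t₂) = cons(b, cons(cons(c, c), cons(c, c)))

Reduce t₁ = cons(cons(c, cons(cons(f(c, c), b), c)), cons(f(b, b), f(b, cons(f(f(c, c), c), 0)))):
1. cons(cons(c, cons(cons(f(c, c), b), c)), cons(f(b, b), f(b, cons(f(f(c, c), c), 0))))  →  cons(cons(c, cons(cons(c, b), c)), cons(f(b, b), f(b, cons(f(f(c, c), c), 0))))   [R1 at 1.2.1.1]
2. cons(cons(c, cons(cons(c, b), c)), cons(f(b, b), f(b, cons(f(f(c, c), c), 0))))  →  cons(cons(c, cons(cons(c, b), c)), cons(b, f(b, cons(f(f(c, c), c), 0))))   [R4 at 2.1]
3. cons(cons(c, cons(cons(c, b), c)), cons(b, f(b, cons(f(f(c, c), c), 0))))  →  cons(cons(c, cons(cons(c, b), c)), cons(b, cons(f(f(c, c), c), 0)))   [R4 at 2.2]
4. cons(cons(c, cons(cons(c, b), c)), cons(b, cons(f(f(c, c), c), 0)))  →  cons(cons(c, cons(cons(c, b), c)), cons(b, cons(f(c, c), 0)))   [R1 at 2.2.1.1]
5. cons(cons(c, cons(cons(c, b), c)), cons(b, cons(f(c, c), 0)))  →  cons(cons(c, cons(cons(c, b), c)), cons(b, cons(c, 0)))   [R1 at 2.2.1]

Reduce t₂ = cons(b, cons(cons(c, f(c, f(c, f(cons(cons(c, 0), c), cons(0, cons(c, b)))))), cons(f(cons(cons(cons(cons(0, 0), cons(c, 0)), 0), cons(b, c)), cons(cons(cons(b, c), cons(b, c)), c)), c))):
1. cons(b, cons(cons(c, f(c, f(c, f(cons(cons(c, 0), c), cons(0, cons(c, b)))))), cons(f(cons(cons(cons(cons(0, 0), cons(c, 0)), 0), cons(b, c)), cons(cons(cons(b, c), cons(b, c)), c)), c)))  →  cons(b, cons(cons(c, f(c, f(c, c))), cons(f(cons(cons(cons(cons(0, 0), cons(c, 0)), 0), cons(b, c)), cons(cons(cons(b, c), cons(b, c)), c)), c)))   [R5 at 2.1.2.2.2]
2. cons(b, cons(cons(c, f(c, f(c, c))), cons(f(cons(cons(cons(cons(0, 0), cons(c, 0)), 0), cons(b, c)), cons(cons(cons(b, c), cons(b, c)), c)), c)))  →  cons(b, cons(cons(c, f(c, c)), cons(f(cons(cons(cons(cons(0, 0), cons(c, 0)), 0), cons(b, c)), cons(cons(cons(b, c), cons(b, c)), c)), c)))   [R1 at 2.1.2.2]
3. cons(b, cons(cons(c, f(c, c)), cons(f(cons(cons(cons(cons(0, 0), cons(c, 0)), 0), cons(b, c)), cons(cons(cons(b, c), cons(b, c)), c)), c)))  →  cons(b, cons(cons(c, c), cons(f(cons(cons(cons(cons(0, 0), cons(c, 0)), 0), cons(b, c)), cons(cons(cons(b, c), cons(b, c)), c)), c)))   [R1 at 2.1.2]
4. cons(b, cons(cons(c, c), cons(f(cons(cons(cons(cons(0, 0), cons(c, 0)), 0), cons(b, c)), cons(cons(cons(b, c), cons(b, c)), c)), c)))  →  cons(b, cons(cons(c, c), cons(c, c)))   [R5 at 2.2.1]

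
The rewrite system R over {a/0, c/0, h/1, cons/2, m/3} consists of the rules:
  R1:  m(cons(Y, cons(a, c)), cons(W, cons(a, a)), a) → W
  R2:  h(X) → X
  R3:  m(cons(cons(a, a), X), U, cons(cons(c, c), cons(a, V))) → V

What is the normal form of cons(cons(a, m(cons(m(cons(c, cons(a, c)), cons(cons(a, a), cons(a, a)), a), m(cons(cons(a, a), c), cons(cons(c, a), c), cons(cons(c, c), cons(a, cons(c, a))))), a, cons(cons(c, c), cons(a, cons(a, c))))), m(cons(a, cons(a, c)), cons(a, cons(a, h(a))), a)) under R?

1. cons(cons(a, m(cons(m(cons(c, cons(a, c)), cons(cons(a, a), cons(a, a)), a), m(cons(cons(a, a), c), cons(cons(c, a), c), cons(cons(c, c), cons(a, cons(c, a))))), a, cons(cons(c, c), cons(a, cons(a, c))))), m(cons(a, cons(a, c)), cons(a, cons(a, h(a))), a))  →  cons(cons(a, m(cons(cons(a, a), m(cons(cons(a, a), c), cons(cons(c, a), c), cons(cons(c, c), cons(a, cons(c, a))))), a, cons(cons(c, c), cons(a, cons(a, c))))), m(cons(a, cons(a, c)), cons(a, cons(a, h(a))), a))   [R1 at 1.2.1.1]
2. cons(cons(a, m(cons(cons(a, a), m(cons(cons(a, a), c), cons(cons(c, a), c), cons(cons(c, c), cons(a, cons(c, a))))), a, cons(cons(c, c), cons(a, cons(a, c))))), m(cons(a, cons(a, c)), cons(a, cons(a, h(a))), a))  →  cons(cons(a, cons(a, c)), m(cons(a, cons(a, c)), cons(a, cons(a, h(a))), a))   [R3 at 1.2]
3. cons(cons(a, cons(a, c)), m(cons(a, cons(a, c)), cons(a, cons(a, h(a))), a))  →  cons(cons(a, cons(a, c)), m(cons(a, cons(a, c)), cons(a, cons(a, a)), a))   [R2 at 2.2.2.2]
4. cons(cons(a, cons(a, c)), m(cons(a, cons(a, c)), cons(a, cons(a, a)), a))  →  cons(cons(a, cons(a, c)), a)   [R1 at 2]

cons(cons(a, cons(a, c)), a)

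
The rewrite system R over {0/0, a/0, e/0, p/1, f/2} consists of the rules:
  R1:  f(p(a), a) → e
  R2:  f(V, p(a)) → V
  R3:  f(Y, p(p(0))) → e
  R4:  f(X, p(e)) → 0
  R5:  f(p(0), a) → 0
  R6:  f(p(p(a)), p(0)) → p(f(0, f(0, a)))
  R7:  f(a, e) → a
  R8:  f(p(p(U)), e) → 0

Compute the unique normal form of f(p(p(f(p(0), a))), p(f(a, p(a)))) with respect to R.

p(p(0))

1. f(p(p(f(p(0), a))), p(f(a, p(a))))  →  f(p(p(0)), p(f(a, p(a))))   [R5 at 1.1.1]
2. f(p(p(0)), p(f(a, p(a))))  →  f(p(p(0)), p(a))   [R2 at 2.1]
3. f(p(p(0)), p(a))  →  p(p(0))   [R2 at ε]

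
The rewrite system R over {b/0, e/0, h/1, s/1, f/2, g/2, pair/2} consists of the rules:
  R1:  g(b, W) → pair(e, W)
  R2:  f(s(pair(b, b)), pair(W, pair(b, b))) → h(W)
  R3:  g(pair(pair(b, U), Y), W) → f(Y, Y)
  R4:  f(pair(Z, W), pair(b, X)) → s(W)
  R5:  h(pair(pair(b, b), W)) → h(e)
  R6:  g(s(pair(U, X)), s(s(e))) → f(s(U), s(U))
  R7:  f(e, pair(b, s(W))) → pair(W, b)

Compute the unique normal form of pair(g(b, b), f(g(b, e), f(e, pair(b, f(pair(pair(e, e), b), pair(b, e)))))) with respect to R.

1. pair(g(b, b), f(g(b, e), f(e, pair(b, f(pair(pair(e, e), b), pair(b, e))))))  →  pair(pair(e, b), f(g(b, e), f(e, pair(b, f(pair(pair(e, e), b), pair(b, e))))))   [R1 at 1]
2. pair(pair(e, b), f(g(b, e), f(e, pair(b, f(pair(pair(e, e), b), pair(b, e))))))  →  pair(pair(e, b), f(pair(e, e), f(e, pair(b, f(pair(pair(e, e), b), pair(b, e))))))   [R1 at 2.1]
3. pair(pair(e, b), f(pair(e, e), f(e, pair(b, f(pair(pair(e, e), b), pair(b, e))))))  →  pair(pair(e, b), f(pair(e, e), f(e, pair(b, s(b)))))   [R4 at 2.2.2.2]
4. pair(pair(e, b), f(pair(e, e), f(e, pair(b, s(b)))))  →  pair(pair(e, b), f(pair(e, e), pair(b, b)))   [R7 at 2.2]
5. pair(pair(e, b), f(pair(e, e), pair(b, b)))  →  pair(pair(e, b), s(e))   [R4 at 2]

pair(pair(e, b), s(e))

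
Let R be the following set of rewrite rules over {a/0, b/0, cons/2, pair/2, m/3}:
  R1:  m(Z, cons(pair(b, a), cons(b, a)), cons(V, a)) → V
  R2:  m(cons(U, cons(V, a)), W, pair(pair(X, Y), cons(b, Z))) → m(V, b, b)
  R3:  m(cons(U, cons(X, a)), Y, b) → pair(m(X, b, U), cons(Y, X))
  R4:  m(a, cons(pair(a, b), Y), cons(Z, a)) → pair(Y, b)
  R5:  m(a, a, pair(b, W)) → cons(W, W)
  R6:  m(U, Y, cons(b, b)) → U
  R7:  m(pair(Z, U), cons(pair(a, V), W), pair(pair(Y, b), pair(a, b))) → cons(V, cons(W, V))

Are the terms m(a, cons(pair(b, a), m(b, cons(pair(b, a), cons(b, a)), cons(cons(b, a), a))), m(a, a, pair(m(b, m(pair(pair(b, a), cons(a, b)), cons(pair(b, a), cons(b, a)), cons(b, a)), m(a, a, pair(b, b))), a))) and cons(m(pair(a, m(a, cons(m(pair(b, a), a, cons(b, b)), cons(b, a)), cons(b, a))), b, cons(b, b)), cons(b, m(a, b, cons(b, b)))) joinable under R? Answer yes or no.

Reduce t₁ = m(a, cons(pair(b, a), m(b, cons(pair(b, a), cons(b, a)), cons(cons(b, a), a))), m(a, a, pair(m(b, m(pair(pair(b, a), cons(a, b)), cons(pair(b, a), cons(b, a)), cons(b, a)), m(a, a, pair(b, b))), a))):
1. m(a, cons(pair(b, a), m(b, cons(pair(b, a), cons(b, a)), cons(cons(b, a), a))), m(a, a, pair(m(b, m(pair(pair(b, a), cons(a, b)), cons(pair(b, a), cons(b, a)), cons(b, a)), m(a, a, pair(b, b))), a)))  →  m(a, cons(pair(b, a), cons(b, a)), m(a, a, pair(m(b, m(pair(pair(b, a), cons(a, b)), cons(pair(b, a), cons(b, a)), cons(b, a)), m(a, a, pair(b, b))), a)))   [R1 at 2.2]
2. m(a, cons(pair(b, a), cons(b, a)), m(a, a, pair(m(b, m(pair(pair(b, a), cons(a, b)), cons(pair(b, a), cons(b, a)), cons(b, a)), m(a, a, pair(b, b))), a)))  →  m(a, cons(pair(b, a), cons(b, a)), m(a, a, pair(m(b, b, m(a, a, pair(b, b))), a)))   [R1 at 3.3.1.2]
3. m(a, cons(pair(b, a), cons(b, a)), m(a, a, pair(m(b, b, m(a, a, pair(b, b))), a)))  →  m(a, cons(pair(b, a), cons(b, a)), m(a, a, pair(m(b, b, cons(b, b)), a)))   [R5 at 3.3.1.3]
4. m(a, cons(pair(b, a), cons(b, a)), m(a, a, pair(m(b, b, cons(b, b)), a)))  →  m(a, cons(pair(b, a), cons(b, a)), m(a, a, pair(b, a)))   [R6 at 3.3.1]
5. m(a, cons(pair(b, a), cons(b, a)), m(a, a, pair(b, a)))  →  m(a, cons(pair(b, a), cons(b, a)), cons(a, a))   [R5 at 3]
6. m(a, cons(pair(b, a), cons(b, a)), cons(a, a))  →  a   [R1 at ε]

Reduce t₂ = cons(m(pair(a, m(a, cons(m(pair(b, a), a, cons(b, b)), cons(b, a)), cons(b, a))), b, cons(b, b)), cons(b, m(a, b, cons(b, b)))):
1. cons(m(pair(a, m(a, cons(m(pair(b, a), a, cons(b, b)), cons(b, a)), cons(b, a))), b, cons(b, b)), cons(b, m(a, b, cons(b, b))))  →  cons(pair(a, m(a, cons(m(pair(b, a), a, cons(b, b)), cons(b, a)), cons(b, a))), cons(b, m(a, b, cons(b, b))))   [R6 at 1]
2. cons(pair(a, m(a, cons(m(pair(b, a), a, cons(b, b)), cons(b, a)), cons(b, a))), cons(b, m(a, b, cons(b, b))))  →  cons(pair(a, m(a, cons(pair(b, a), cons(b, a)), cons(b, a))), cons(b, m(a, b, cons(b, b))))   [R6 at 1.2.2.1]
3. cons(pair(a, m(a, cons(pair(b, a), cons(b, a)), cons(b, a))), cons(b, m(a, b, cons(b, b))))  →  cons(pair(a, b), cons(b, m(a, b, cons(b, b))))   [R1 at 1.2]
4. cons(pair(a, b), cons(b, m(a, b, cons(b, b))))  →  cons(pair(a, b), cons(b, a))   [R6 at 2.2]

no — NF(t₁) = a, NF(t₂) = cons(pair(a, b), cons(b, a))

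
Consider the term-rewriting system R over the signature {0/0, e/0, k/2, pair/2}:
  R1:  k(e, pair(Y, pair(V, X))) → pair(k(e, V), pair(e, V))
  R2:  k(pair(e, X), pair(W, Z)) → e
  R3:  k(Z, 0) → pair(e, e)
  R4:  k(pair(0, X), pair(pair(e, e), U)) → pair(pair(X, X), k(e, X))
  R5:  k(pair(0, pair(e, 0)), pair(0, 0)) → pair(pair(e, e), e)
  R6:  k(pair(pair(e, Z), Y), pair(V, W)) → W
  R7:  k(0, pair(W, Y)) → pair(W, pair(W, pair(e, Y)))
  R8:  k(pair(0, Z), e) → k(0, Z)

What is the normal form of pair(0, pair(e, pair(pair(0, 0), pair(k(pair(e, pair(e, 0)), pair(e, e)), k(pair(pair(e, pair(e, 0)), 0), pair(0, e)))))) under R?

1. pair(0, pair(e, pair(pair(0, 0), pair(k(pair(e, pair(e, 0)), pair(e, e)), k(pair(pair(e, pair(e, 0)), 0), pair(0, e))))))  →  pair(0, pair(e, pair(pair(0, 0), pair(e, k(pair(pair(e, pair(e, 0)), 0), pair(0, e))))))   [R2 at 2.2.2.1]
2. pair(0, pair(e, pair(pair(0, 0), pair(e, k(pair(pair(e, pair(e, 0)), 0), pair(0, e))))))  →  pair(0, pair(e, pair(pair(0, 0), pair(e, e))))   [R6 at 2.2.2.2]

pair(0, pair(e, pair(pair(0, 0), pair(e, e))))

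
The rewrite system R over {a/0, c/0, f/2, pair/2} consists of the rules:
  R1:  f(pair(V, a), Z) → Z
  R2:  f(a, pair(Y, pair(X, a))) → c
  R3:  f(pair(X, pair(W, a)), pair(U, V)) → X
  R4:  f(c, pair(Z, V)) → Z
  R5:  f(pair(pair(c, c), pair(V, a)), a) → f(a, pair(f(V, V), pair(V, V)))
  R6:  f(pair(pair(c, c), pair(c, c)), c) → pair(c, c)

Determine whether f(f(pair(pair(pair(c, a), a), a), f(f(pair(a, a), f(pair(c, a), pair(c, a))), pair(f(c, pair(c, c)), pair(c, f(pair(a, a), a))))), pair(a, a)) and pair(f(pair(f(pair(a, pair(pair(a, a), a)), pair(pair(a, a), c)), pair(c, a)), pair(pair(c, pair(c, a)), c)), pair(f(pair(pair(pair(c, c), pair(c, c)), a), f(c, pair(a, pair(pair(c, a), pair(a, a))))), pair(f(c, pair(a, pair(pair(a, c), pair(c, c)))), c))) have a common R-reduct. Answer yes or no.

no — NF(t₁) = c, NF(t₂) = pair(a, pair(a, pair(a, c)))

Reduce t₁ = f(f(pair(pair(pair(c, a), a), a), f(f(pair(a, a), f(pair(c, a), pair(c, a))), pair(f(c, pair(c, c)), pair(c, f(pair(a, a), a))))), pair(a, a)):
1. f(f(pair(pair(pair(c, a), a), a), f(f(pair(a, a), f(pair(c, a), pair(c, a))), pair(f(c, pair(c, c)), pair(c, f(pair(a, a), a))))), pair(a, a))  →  f(f(f(pair(a, a), f(pair(c, a), pair(c, a))), pair(f(c, pair(c, c)), pair(c, f(pair(a, a), a)))), pair(a, a))   [R1 at 1]
2. f(f(f(pair(a, a), f(pair(c, a), pair(c, a))), pair(f(c, pair(c, c)), pair(c, f(pair(a, a), a)))), pair(a, a))  →  f(f(f(pair(c, a), pair(c, a)), pair(f(c, pair(c, c)), pair(c, f(pair(a, a), a)))), pair(a, a))   [R1 at 1.1]
3. f(f(f(pair(c, a), pair(c, a)), pair(f(c, pair(c, c)), pair(c, f(pair(a, a), a)))), pair(a, a))  →  f(f(pair(c, a), pair(f(c, pair(c, c)), pair(c, f(pair(a, a), a)))), pair(a, a))   [R1 at 1.1]
4. f(f(pair(c, a), pair(f(c, pair(c, c)), pair(c, f(pair(a, a), a)))), pair(a, a))  →  f(pair(f(c, pair(c, c)), pair(c, f(pair(a, a), a))), pair(a, a))   [R1 at 1]
5. f(pair(f(c, pair(c, c)), pair(c, f(pair(a, a), a))), pair(a, a))  →  f(pair(c, pair(c, f(pair(a, a), a))), pair(a, a))   [R4 at 1.1]
6. f(pair(c, pair(c, f(pair(a, a), a))), pair(a, a))  →  f(pair(c, pair(c, a)), pair(a, a))   [R1 at 1.2.2]
7. f(pair(c, pair(c, a)), pair(a, a))  →  c   [R3 at ε]

Reduce t₂ = pair(f(pair(f(pair(a, pair(pair(a, a), a)), pair(pair(a, a), c)), pair(c, a)), pair(pair(c, pair(c, a)), c)), pair(f(pair(pair(pair(c, c), pair(c, c)), a), f(c, pair(a, pair(pair(c, a), pair(a, a))))), pair(f(c, pair(a, pair(pair(a, c), pair(c, c)))), c))):
1. pair(f(pair(f(pair(a, pair(pair(a, a), a)), pair(pair(a, a), c)), pair(c, a)), pair(pair(c, pair(c, a)), c)), pair(f(pair(pair(pair(c, c), pair(c, c)), a), f(c, pair(a, pair(pair(c, a), pair(a, a))))), pair(f(c, pair(a, pair(pair(a, c), pair(c, c)))), c)))  →  pair(f(pair(a, pair(pair(a, a), a)), pair(pair(a, a), c)), pair(f(pair(pair(pair(c, c), pair(c, c)), a), f(c, pair(a, pair(pair(c, a), pair(a, a))))), pair(f(c, pair(a, pair(pair(a, c), pair(c, c)))), c)))   [R3 at 1]
2. pair(f(pair(a, pair(pair(a, a), a)), pair(pair(a, a), c)), pair(f(pair(pair(pair(c, c), pair(c, c)), a), f(c, pair(a, pair(pair(c, a), pair(a, a))))), pair(f(c, pair(a, pair(pair(a, c), pair(c, c)))), c)))  →  pair(a, pair(f(pair(pair(pair(c, c), pair(c, c)), a), f(c, pair(a, pair(pair(c, a), pair(a, a))))), pair(f(c, pair(a, pair(pair(a, c), pair(c, c)))), c)))   [R3 at 1]
3. pair(a, pair(f(pair(pair(pair(c, c), pair(c, c)), a), f(c, pair(a, pair(pair(c, a), pair(a, a))))), pair(f(c, pair(a, pair(pair(a, c), pair(c, c)))), c)))  →  pair(a, pair(f(c, pair(a, pair(pair(c, a), pair(a, a)))), pair(f(c, pair(a, pair(pair(a, c), pair(c, c)))), c)))   [R1 at 2.1]
4. pair(a, pair(f(c, pair(a, pair(pair(c, a), pair(a, a)))), pair(f(c, pair(a, pair(pair(a, c), pair(c, c)))), c)))  →  pair(a, pair(a, pair(f(c, pair(a, pair(pair(a, c), pair(c, c)))), c)))   [R4 at 2.1]
5. pair(a, pair(a, pair(f(c, pair(a, pair(pair(a, c), pair(c, c)))), c)))  →  pair(a, pair(a, pair(a, c)))   [R4 at 2.2.1]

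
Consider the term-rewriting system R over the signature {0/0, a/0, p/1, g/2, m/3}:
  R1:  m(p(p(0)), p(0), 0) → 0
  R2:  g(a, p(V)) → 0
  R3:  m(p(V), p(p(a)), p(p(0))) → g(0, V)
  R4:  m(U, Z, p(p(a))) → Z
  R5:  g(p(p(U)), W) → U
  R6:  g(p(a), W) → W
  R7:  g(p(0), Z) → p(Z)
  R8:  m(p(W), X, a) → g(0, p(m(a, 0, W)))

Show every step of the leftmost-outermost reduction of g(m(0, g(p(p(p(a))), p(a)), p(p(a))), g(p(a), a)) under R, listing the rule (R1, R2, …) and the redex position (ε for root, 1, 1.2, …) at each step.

1. g(m(0, g(p(p(p(a))), p(a)), p(p(a))), g(p(a), a))  →  g(g(p(p(p(a))), p(a)), g(p(a), a))   [R4 at 1]
2. g(g(p(p(p(a))), p(a)), g(p(a), a))  →  g(p(a), g(p(a), a))   [R5 at 1]
3. g(p(a), g(p(a), a))  →  g(p(a), a)   [R6 at ε]
4. g(p(a), a)  →  a   [R6 at ε]

a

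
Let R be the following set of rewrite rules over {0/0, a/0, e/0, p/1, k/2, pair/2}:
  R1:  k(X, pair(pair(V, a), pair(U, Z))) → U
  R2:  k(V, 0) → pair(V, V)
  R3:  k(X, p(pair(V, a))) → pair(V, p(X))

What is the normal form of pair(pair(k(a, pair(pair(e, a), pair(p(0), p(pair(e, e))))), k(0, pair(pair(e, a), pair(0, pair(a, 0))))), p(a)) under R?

1. pair(pair(k(a, pair(pair(e, a), pair(p(0), p(pair(e, e))))), k(0, pair(pair(e, a), pair(0, pair(a, 0))))), p(a))  →  pair(pair(p(0), k(0, pair(pair(e, a), pair(0, pair(a, 0))))), p(a))   [R1 at 1.1]
2. pair(pair(p(0), k(0, pair(pair(e, a), pair(0, pair(a, 0))))), p(a))  →  pair(pair(p(0), 0), p(a))   [R1 at 1.2]

pair(pair(p(0), 0), p(a))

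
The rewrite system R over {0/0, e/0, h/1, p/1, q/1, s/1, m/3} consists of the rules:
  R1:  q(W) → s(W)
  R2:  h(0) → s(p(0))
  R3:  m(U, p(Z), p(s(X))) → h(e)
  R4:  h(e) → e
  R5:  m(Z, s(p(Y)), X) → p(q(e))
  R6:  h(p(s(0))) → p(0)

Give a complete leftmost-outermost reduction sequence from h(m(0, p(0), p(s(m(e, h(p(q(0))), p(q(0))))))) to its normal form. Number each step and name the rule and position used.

e

1. h(m(0, p(0), p(s(m(e, h(p(q(0))), p(q(0)))))))  →  h(h(e))   [R3 at 1]
2. h(h(e))  →  h(e)   [R4 at 1]
3. h(e)  →  e   [R4 at ε]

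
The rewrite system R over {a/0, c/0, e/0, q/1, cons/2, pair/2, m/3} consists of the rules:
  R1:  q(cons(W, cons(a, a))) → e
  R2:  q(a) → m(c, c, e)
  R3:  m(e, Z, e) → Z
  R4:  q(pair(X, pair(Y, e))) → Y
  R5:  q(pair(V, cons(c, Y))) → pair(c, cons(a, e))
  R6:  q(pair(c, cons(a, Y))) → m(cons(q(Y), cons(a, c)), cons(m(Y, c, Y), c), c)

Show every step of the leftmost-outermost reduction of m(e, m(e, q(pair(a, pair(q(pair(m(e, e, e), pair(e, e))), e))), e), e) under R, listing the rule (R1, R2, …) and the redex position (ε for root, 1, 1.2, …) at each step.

1. m(e, m(e, q(pair(a, pair(q(pair(m(e, e, e), pair(e, e))), e))), e), e)  →  m(e, q(pair(a, pair(q(pair(m(e, e, e), pair(e, e))), e))), e)   [R3 at ε]
2. m(e, q(pair(a, pair(q(pair(m(e, e, e), pair(e, e))), e))), e)  →  q(pair(a, pair(q(pair(m(e, e, e), pair(e, e))), e)))   [R3 at ε]
3. q(pair(a, pair(q(pair(m(e, e, e), pair(e, e))), e)))  →  q(pair(m(e, e, e), pair(e, e)))   [R4 at ε]
4. q(pair(m(e, e, e), pair(e, e)))  →  e   [R4 at ε]

e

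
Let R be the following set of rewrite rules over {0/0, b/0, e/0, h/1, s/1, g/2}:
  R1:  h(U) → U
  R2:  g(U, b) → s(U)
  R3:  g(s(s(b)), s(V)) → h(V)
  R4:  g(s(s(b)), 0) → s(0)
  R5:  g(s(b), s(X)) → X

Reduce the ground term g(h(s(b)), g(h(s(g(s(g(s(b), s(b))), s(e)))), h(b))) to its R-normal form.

s(e)

1. g(h(s(b)), g(h(s(g(s(g(s(b), s(b))), s(e)))), h(b)))  →  g(s(b), g(h(s(g(s(g(s(b), s(b))), s(e)))), h(b)))   [R1 at 1]
2. g(s(b), g(h(s(g(s(g(s(b), s(b))), s(e)))), h(b)))  →  g(s(b), g(s(g(s(g(s(b), s(b))), s(e))), h(b)))   [R1 at 2.1]
3. g(s(b), g(s(g(s(g(s(b), s(b))), s(e))), h(b)))  →  g(s(b), g(s(g(s(b), s(e))), h(b)))   [R5 at 2.1.1.1.1]
4. g(s(b), g(s(g(s(b), s(e))), h(b)))  →  g(s(b), g(s(e), h(b)))   [R5 at 2.1.1]
5. g(s(b), g(s(e), h(b)))  →  g(s(b), g(s(e), b))   [R1 at 2.2]
6. g(s(b), g(s(e), b))  →  g(s(b), s(s(e)))   [R2 at 2]
7. g(s(b), s(s(e)))  →  s(e)   [R5 at ε]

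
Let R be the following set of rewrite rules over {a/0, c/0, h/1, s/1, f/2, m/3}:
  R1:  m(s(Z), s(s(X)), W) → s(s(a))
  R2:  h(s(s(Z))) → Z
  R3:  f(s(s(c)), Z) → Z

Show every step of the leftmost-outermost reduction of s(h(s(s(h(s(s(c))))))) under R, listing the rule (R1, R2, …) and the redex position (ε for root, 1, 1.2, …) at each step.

s(c)

1. s(h(s(s(h(s(s(c)))))))  →  s(h(s(s(c))))   [R2 at 1]
2. s(h(s(s(c))))  →  s(c)   [R2 at 1]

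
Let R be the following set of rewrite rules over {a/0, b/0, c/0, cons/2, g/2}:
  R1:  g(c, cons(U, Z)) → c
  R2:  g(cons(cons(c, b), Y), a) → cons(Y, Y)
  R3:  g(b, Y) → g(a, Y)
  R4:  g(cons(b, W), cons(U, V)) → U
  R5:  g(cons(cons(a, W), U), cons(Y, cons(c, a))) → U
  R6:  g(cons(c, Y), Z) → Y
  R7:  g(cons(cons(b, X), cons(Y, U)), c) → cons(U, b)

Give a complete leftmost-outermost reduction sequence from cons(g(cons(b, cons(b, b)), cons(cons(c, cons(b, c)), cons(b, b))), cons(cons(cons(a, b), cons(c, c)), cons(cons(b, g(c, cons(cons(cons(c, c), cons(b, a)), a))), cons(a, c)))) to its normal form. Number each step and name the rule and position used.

cons(cons(c, cons(b, c)), cons(cons(cons(a, b), cons(c, c)), cons(cons(b, c), cons(a, c))))

1. cons(g(cons(b, cons(b, b)), cons(cons(c, cons(b, c)), cons(b, b))), cons(cons(cons(a, b), cons(c, c)), cons(cons(b, g(c, cons(cons(cons(c, c), cons(b, a)), a))), cons(a, c))))  →  cons(cons(c, cons(b, c)), cons(cons(cons(a, b), cons(c, c)), cons(cons(b, g(c, cons(cons(cons(c, c), cons(b, a)), a))), cons(a, c))))   [R4 at 1]
2. cons(cons(c, cons(b, c)), cons(cons(cons(a, b), cons(c, c)), cons(cons(b, g(c, cons(cons(cons(c, c), cons(b, a)), a))), cons(a, c))))  →  cons(cons(c, cons(b, c)), cons(cons(cons(a, b), cons(c, c)), cons(cons(b, c), cons(a, c))))   [R1 at 2.2.1.2]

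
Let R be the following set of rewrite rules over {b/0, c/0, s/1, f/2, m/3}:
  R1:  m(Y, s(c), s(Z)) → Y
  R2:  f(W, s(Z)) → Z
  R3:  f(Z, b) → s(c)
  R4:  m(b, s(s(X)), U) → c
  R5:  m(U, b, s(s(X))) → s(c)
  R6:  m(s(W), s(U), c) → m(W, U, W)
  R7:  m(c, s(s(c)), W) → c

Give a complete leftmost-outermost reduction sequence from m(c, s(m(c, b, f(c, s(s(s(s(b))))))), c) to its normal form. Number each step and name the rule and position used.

1. m(c, s(m(c, b, f(c, s(s(s(s(b))))))), c)  →  m(c, s(m(c, b, s(s(s(b))))), c)   [R2 at 2.1.3]
2. m(c, s(m(c, b, s(s(s(b))))), c)  →  m(c, s(s(c)), c)   [R5 at 2.1]
3. m(c, s(s(c)), c)  →  c   [R7 at ε]

c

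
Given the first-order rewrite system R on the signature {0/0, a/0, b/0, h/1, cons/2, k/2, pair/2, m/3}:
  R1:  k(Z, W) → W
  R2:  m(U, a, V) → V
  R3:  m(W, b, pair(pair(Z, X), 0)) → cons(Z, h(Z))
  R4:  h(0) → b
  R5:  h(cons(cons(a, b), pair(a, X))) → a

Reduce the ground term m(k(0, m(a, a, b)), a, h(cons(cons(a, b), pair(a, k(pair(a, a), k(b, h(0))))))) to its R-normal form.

a

1. m(k(0, m(a, a, b)), a, h(cons(cons(a, b), pair(a, k(pair(a, a), k(b, h(0)))))))  →  h(cons(cons(a, b), pair(a, k(pair(a, a), k(b, h(0))))))   [R2 at ε]
2. h(cons(cons(a, b), pair(a, k(pair(a, a), k(b, h(0))))))  →  a   [R5 at ε]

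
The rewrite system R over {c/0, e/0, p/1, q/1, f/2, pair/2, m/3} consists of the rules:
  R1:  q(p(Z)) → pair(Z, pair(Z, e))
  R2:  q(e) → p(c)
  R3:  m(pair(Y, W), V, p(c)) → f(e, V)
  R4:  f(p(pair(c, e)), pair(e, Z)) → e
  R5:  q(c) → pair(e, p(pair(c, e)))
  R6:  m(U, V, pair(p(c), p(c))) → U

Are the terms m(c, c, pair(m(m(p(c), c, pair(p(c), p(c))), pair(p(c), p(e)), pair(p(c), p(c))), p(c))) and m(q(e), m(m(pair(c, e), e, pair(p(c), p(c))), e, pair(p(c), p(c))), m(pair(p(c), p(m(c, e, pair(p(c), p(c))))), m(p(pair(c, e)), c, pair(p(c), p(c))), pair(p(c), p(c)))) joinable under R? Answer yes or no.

Reduce t₁ = m(c, c, pair(m(m(p(c), c, pair(p(c), p(c))), pair(p(c), p(e)), pair(p(c), p(c))), p(c))):
1. m(c, c, pair(m(m(p(c), c, pair(p(c), p(c))), pair(p(c), p(e)), pair(p(c), p(c))), p(c)))  →  m(c, c, pair(m(p(c), c, pair(p(c), p(c))), p(c)))   [R6 at 3.1]
2. m(c, c, pair(m(p(c), c, pair(p(c), p(c))), p(c)))  →  m(c, c, pair(p(c), p(c)))   [R6 at 3.1]
3. m(c, c, pair(p(c), p(c)))  →  c   [R6 at ε]

Reduce t₂ = m(q(e), m(m(pair(c, e), e, pair(p(c), p(c))), e, pair(p(c), p(c))), m(pair(p(c), p(m(c, e, pair(p(c), p(c))))), m(p(pair(c, e)), c, pair(p(c), p(c))), pair(p(c), p(c)))):
1. m(q(e), m(m(pair(c, e), e, pair(p(c), p(c))), e, pair(p(c), p(c))), m(pair(p(c), p(m(c, e, pair(p(c), p(c))))), m(p(pair(c, e)), c, pair(p(c), p(c))), pair(p(c), p(c))))  →  m(p(c), m(m(pair(c, e), e, pair(p(c), p(c))), e, pair(p(c), p(c))), m(pair(p(c), p(m(c, e, pair(p(c), p(c))))), m(p(pair(c, e)), c, pair(p(c), p(c))), pair(p(c), p(c))))   [R2 at 1]
2. m(p(c), m(m(pair(c, e), e, pair(p(c), p(c))), e, pair(p(c), p(c))), m(pair(p(c), p(m(c, e, pair(p(c), p(c))))), m(p(pair(c, e)), c, pair(p(c), p(c))), pair(p(c), p(c))))  →  m(p(c), m(pair(c, e), e, pair(p(c), p(c))), m(pair(p(c), p(m(c, e, pair(p(c), p(c))))), m(p(pair(c, e)), c, pair(p(c), p(c))), pair(p(c), p(c))))   [R6 at 2]
3. m(p(c), m(pair(c, e), e, pair(p(c), p(c))), m(pair(p(c), p(m(c, e, pair(p(c), p(c))))), m(p(pair(c, e)), c, pair(p(c), p(c))), pair(p(c), p(c))))  →  m(p(c), pair(c, e), m(pair(p(c), p(m(c, e, pair(p(c), p(c))))), m(p(pair(c, e)), c, pair(p(c), p(c))), pair(p(c), p(c))))   [R6 at 2]
4. m(p(c), pair(c, e), m(pair(p(c), p(m(c, e, pair(p(c), p(c))))), m(p(pair(c, e)), c, pair(p(c), p(c))), pair(p(c), p(c))))  →  m(p(c), pair(c, e), pair(p(c), p(m(c, e, pair(p(c), p(c))))))   [R6 at 3]
5. m(p(c), pair(c, e), pair(p(c), p(m(c, e, pair(p(c), p(c))))))  →  m(p(c), pair(c, e), pair(p(c), p(c)))   [R6 at 3.2.1]
6. m(p(c), pair(c, e), pair(p(c), p(c)))  →  p(c)   [R6 at ε]

no — NF(t₁) = c, NF(t₂) = p(c)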